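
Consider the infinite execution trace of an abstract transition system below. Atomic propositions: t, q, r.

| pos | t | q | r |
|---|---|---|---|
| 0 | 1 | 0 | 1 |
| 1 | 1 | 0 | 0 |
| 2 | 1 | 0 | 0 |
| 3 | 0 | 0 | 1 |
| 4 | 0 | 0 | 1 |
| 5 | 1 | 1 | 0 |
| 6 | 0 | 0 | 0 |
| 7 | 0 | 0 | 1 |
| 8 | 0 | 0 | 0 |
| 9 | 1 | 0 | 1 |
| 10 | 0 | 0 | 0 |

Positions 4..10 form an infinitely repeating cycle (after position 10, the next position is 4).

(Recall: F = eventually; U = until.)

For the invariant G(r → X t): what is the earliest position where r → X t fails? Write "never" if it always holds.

Check r → X t at each position in order: 0 ✓, 1 ✓, 2 ✓.
At position 3 the labels are {r} and the next position 4 has {r}, so r → X t is false there. This is the first violation.

3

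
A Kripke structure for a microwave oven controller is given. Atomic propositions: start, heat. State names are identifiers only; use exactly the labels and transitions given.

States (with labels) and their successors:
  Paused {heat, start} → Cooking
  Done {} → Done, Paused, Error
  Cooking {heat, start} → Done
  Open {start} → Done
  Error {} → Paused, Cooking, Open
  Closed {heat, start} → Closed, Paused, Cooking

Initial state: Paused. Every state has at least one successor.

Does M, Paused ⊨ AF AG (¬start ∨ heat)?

States satisfying AG (¬start ∨ heat): ∅.
States satisfying AF AG (¬start ∨ heat): ∅.
There is a path from Paused along which AG (¬start ∨ heat) never holds.
Paused ∉ Sat(AF AG (¬start ∨ heat)).

No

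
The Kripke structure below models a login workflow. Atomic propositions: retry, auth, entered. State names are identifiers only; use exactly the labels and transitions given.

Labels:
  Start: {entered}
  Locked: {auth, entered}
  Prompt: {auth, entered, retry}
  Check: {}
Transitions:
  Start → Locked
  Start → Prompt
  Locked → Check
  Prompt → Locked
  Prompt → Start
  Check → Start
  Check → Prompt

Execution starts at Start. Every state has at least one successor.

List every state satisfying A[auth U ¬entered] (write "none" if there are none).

States satisfying auth: {Locked, Prompt}.
States satisfying ¬entered: {Check}.
States satisfying A[auth U ¬entered]: {Locked, Check}.

{Locked, Check}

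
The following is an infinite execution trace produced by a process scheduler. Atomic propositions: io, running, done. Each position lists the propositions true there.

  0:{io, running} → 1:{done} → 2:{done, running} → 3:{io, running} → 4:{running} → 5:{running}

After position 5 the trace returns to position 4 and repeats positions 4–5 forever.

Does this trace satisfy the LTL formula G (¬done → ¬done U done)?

¬done → ¬done U done must hold at every position from 0 onward. It fails at position 3, so G (¬done → ¬done U done) is false.
Positions where ¬done holds: 0, 3, 4, 5.
Check ¬done U done at each: 0→ok, 3→fails, 4→fails, 5→fails.

No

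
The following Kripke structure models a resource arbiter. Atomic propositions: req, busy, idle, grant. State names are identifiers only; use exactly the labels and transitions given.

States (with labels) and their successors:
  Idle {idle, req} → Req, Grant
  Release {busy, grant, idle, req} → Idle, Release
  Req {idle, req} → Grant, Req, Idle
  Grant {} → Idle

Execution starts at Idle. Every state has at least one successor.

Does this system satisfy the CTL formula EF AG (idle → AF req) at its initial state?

Holds

States satisfying AG (idle → AF req): {Idle, Release, Req, Grant}.
States satisfying EF AG (idle → AF req): {Idle, Release, Req, Grant}.
Some path from Idle reaches a state where AG (idle → AF req) holds.
Idle ∈ Sat(EF AG (idle → AF req)).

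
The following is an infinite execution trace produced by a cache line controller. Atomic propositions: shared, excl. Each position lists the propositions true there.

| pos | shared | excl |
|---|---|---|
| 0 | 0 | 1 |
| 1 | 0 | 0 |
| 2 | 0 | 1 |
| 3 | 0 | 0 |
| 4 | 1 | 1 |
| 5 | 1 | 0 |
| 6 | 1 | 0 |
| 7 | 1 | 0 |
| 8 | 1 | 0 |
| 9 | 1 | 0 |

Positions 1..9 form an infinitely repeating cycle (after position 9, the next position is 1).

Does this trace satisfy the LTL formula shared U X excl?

Does not hold

Walking from position 0: at position 0, X excl has not yet held and shared fails, so shared U X excl is false.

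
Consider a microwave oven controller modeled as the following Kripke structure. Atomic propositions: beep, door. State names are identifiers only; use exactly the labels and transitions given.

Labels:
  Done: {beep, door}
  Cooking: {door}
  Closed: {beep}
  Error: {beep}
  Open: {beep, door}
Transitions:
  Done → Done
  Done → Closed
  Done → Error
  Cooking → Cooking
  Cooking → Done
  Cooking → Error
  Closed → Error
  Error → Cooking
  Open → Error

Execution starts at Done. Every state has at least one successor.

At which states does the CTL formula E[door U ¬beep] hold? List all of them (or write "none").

States satisfying door: {Done, Cooking, Open}.
States satisfying ¬beep: {Cooking}.
States satisfying E[door U ¬beep]: {Cooking}.

{Cooking}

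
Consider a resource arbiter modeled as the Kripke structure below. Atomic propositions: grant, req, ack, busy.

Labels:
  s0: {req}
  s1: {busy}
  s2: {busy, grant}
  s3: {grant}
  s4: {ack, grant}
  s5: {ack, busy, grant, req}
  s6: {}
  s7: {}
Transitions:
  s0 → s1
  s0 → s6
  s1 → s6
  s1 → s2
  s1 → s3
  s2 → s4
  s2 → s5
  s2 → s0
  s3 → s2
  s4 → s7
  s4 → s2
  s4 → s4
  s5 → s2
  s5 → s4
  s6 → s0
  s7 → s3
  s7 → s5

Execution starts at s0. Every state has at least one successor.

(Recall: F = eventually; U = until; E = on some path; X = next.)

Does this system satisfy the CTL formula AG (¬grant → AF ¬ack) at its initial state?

States satisfying ¬grant → AF ¬ack: {s0, s1, s2, s3, s4, s5, s6, s7}.
States satisfying AG (¬grant → AF ¬ack): {s0, s1, s2, s3, s4, s5, s6, s7}.
Every state reachable from s0 satisfies ¬grant → AF ¬ack.
s0 ∈ Sat(AG (¬grant → AF ¬ack)).

Satisfied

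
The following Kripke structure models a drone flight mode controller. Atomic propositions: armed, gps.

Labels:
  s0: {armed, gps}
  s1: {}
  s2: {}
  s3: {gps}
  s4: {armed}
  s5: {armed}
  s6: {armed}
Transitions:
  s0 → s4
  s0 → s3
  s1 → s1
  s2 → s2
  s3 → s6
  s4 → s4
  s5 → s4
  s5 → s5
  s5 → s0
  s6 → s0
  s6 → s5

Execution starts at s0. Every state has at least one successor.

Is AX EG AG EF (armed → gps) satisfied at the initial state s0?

Violated

States satisfying EG AG EF (armed → gps): {s1, s2}.
States satisfying AX EG AG EF (armed → gps): {s1, s2}.
s0 ∉ Sat(AX EG AG EF (armed → gps)).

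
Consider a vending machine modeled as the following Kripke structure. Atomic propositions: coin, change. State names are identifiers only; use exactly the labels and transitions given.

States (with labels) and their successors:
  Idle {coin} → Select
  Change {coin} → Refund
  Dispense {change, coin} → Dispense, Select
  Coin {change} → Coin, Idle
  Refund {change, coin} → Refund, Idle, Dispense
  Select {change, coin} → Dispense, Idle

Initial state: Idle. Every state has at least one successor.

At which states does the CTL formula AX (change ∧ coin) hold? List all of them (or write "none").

{Idle, Change, Dispense}

States satisfying change ∧ coin: {Dispense, Refund, Select}.
States satisfying AX (change ∧ coin): {Idle, Change, Dispense}.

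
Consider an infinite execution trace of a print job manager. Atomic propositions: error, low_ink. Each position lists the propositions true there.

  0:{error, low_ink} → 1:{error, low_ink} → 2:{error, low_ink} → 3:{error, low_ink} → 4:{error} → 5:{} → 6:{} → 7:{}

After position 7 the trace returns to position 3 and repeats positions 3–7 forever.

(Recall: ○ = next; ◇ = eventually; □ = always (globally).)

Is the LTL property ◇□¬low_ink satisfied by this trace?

□¬low_ink is false at every position 0..7, so it never becomes true and ◇□¬low_ink fails.

Does not hold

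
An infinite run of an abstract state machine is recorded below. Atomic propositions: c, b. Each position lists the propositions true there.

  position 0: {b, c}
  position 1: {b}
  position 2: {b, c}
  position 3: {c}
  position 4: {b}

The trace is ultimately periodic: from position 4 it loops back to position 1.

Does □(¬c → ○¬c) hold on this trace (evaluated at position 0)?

No

¬c → ○¬c must hold at every position from 0 onward. It fails at position 1, so □(¬c → ○¬c) is false.
Positions where ¬c holds: 1, 4.
Check ○¬c at each: 1→fails, 4→ok.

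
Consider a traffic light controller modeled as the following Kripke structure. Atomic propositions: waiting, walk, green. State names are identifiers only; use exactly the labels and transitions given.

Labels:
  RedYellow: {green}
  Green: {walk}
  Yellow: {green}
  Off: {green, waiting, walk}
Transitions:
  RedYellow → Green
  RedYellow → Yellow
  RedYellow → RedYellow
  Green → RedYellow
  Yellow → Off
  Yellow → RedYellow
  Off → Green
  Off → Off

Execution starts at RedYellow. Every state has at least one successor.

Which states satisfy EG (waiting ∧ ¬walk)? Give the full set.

none

States satisfying waiting ∧ ¬walk: ∅.
States satisfying EG (waiting ∧ ¬walk): ∅.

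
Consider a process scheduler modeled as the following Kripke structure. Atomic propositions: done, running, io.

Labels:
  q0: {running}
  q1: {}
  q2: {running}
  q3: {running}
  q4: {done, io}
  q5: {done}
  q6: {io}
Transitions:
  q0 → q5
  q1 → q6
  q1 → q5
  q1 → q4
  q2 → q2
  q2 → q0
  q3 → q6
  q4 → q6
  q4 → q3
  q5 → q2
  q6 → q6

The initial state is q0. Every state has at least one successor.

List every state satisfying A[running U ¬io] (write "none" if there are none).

States satisfying running: {q0, q2, q3}.
States satisfying ¬io: {q0, q1, q2, q3, q5}.
States satisfying A[running U ¬io]: {q0, q1, q2, q3, q5}.

{q0, q1, q2, q3, q5}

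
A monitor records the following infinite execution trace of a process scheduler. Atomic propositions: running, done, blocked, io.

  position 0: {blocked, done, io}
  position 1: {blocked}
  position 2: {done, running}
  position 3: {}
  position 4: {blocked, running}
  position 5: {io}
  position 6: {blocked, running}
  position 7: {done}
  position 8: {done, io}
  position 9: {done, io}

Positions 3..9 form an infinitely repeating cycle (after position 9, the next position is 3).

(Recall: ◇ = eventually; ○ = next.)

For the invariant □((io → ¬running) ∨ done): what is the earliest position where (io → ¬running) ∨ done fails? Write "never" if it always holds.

(io → ¬running) ∨ done holds at every position 0..9, and those are all the positions the trace ever visits, so the invariant □((io → ¬running) ∨ done) is never violated.

never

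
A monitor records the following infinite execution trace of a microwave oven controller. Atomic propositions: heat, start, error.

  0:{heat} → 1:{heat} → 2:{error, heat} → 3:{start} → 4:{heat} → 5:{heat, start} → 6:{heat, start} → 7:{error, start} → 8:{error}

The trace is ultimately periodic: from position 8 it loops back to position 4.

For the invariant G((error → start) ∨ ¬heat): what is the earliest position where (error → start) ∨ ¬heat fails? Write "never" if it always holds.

Check (error → start) ∨ ¬heat at each position in order: 0 ✓, 1 ✓.
At position 2 the labels are {error, heat}, so (error → start) ∨ ¬heat is false there. This is the first violation.

2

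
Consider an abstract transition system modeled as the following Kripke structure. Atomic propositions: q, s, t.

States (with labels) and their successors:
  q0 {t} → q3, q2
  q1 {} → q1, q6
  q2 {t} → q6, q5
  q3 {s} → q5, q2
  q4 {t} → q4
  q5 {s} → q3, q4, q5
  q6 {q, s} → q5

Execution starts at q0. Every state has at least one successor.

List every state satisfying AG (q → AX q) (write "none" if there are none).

{q4}

States satisfying q → AX q: {q0, q1, q2, q3, q4, q5}.
States satisfying AG (q → AX q): {q4}.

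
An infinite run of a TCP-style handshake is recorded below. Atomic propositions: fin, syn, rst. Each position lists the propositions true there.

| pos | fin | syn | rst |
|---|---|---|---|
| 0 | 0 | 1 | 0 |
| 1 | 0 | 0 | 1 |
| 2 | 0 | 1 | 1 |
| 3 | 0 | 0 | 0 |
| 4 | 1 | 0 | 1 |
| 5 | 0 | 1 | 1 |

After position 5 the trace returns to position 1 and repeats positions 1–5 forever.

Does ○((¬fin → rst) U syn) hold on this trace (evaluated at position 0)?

The position after 0 is 1; (¬fin → rst) U syn is true there.

Yes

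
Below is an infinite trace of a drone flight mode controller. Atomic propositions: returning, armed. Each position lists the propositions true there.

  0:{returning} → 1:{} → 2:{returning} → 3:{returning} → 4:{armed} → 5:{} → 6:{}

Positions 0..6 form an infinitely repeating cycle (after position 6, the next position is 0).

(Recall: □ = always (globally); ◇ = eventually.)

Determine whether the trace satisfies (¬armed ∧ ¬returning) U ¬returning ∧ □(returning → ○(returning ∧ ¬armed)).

No

Walking from position 0: at position 0, ¬returning has not yet held and ¬armed ∧ ¬returning fails, so (¬armed ∧ ¬returning) U ¬returning is false.
returning → ○(returning ∧ ¬armed) must hold at every position from 0 onward. It fails at position 0, so □(returning → ○(returning ∧ ¬armed)) is false.
Positions where returning holds: 0, 2, 3.
Check ○(returning ∧ ¬armed) at each: 0→fails, 2→ok, 3→fails.
At position 0: (¬armed ∧ ¬returning) U ¬returning is false; □(returning → ○(returning ∧ ¬armed)) is false; so (¬armed ∧ ¬returning) U ¬returning ∧ □(returning → ○(returning ∧ ¬armed)) is false.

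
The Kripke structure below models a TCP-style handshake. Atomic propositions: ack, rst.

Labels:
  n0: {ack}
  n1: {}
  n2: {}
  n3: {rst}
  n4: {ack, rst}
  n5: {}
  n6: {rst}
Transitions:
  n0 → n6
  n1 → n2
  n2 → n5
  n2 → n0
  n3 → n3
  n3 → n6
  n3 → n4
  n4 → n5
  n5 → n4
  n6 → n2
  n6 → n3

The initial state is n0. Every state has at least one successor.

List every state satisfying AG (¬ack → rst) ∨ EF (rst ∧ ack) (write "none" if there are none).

{n0, n1, n2, n3, n4, n5, n6}

States satisfying ¬ack → rst: {n0, n3, n4, n6}.
States satisfying AG (¬ack → rst): ∅.
States satisfying rst ∧ ack: {n4}.
States satisfying EF (rst ∧ ack): {n0, n1, n2, n3, n4, n5, n6}.
States satisfying AG (¬ack → rst) ∨ EF (rst ∧ ack): {n0, n1, n2, n3, n4, n5, n6}.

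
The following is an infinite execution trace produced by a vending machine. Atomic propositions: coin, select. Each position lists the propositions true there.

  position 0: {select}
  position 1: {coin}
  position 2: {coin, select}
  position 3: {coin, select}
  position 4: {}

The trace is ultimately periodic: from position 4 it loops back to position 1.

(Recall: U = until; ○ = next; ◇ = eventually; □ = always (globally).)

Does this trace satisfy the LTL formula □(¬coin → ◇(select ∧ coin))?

¬coin → ◇(select ∧ coin) holds at every position 0..4, and those are all positions ever visited, so □(¬coin → ◇(select ∧ coin)) holds.
Positions where ¬coin holds: 0, 4.
Check ◇(select ∧ coin) at each: 0→ok, 4→ok.

Satisfied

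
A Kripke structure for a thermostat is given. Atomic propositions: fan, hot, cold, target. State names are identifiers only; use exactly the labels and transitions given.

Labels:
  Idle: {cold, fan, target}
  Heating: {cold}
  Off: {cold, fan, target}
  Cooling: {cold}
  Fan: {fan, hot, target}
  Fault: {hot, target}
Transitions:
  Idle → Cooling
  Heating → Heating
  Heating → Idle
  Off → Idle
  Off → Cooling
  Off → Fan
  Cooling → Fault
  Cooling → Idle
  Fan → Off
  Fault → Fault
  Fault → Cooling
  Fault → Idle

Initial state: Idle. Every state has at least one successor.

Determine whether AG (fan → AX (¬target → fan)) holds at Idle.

States satisfying fan → AX (¬target → fan): {Heating, Cooling, Fan, Fault}.
States satisfying AG (fan → AX (¬target → fan)): ∅.
Idle is reachable from Idle and violates fan → AX (¬target → fan), so AG fails at Idle.
Idle ∉ Sat(AG (fan → AX (¬target → fan))).

Violated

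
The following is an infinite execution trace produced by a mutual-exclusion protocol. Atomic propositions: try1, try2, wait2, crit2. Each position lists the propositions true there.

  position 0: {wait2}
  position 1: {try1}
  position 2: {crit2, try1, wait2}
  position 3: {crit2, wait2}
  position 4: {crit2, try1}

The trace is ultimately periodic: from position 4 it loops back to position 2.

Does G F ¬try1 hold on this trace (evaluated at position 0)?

F ¬try1 holds at every position 0..4, and those are all positions ever visited, so G F ¬try1 holds.

Holds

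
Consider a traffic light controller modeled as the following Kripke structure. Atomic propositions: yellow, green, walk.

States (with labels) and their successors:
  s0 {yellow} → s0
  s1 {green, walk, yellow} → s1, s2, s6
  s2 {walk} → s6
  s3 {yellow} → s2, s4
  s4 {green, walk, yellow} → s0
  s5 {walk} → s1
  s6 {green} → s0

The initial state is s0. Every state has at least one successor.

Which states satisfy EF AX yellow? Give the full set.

States satisfying AX yellow: {s0, s4, s5, s6}.
States satisfying EF AX yellow: {s0, s1, s2, s3, s4, s5, s6}.

{s0, s1, s2, s3, s4, s5, s6}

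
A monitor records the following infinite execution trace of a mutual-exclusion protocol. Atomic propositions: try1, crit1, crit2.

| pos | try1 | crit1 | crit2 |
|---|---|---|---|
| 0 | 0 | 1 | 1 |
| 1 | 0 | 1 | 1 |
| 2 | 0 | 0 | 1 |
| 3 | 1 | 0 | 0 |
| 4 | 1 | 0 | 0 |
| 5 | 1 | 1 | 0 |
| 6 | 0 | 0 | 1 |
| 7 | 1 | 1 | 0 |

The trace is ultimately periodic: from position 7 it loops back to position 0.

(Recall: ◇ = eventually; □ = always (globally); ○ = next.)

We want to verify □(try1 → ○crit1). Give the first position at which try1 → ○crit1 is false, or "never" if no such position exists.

Check try1 → ○crit1 at each position in order: 0 ✓, 1 ✓, 2 ✓.
At position 3 the labels are {try1} and the next position 4 has {try1}, so try1 → ○crit1 is false there. This is the first violation.

3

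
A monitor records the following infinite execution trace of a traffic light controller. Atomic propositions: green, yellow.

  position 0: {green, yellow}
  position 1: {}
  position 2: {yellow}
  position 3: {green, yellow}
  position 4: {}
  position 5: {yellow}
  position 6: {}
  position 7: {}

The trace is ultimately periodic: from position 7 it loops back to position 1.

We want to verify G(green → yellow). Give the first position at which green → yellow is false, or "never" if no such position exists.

green → yellow holds at every position 0..7, and those are all the positions the trace ever visits, so the invariant G(green → yellow) is never violated.

never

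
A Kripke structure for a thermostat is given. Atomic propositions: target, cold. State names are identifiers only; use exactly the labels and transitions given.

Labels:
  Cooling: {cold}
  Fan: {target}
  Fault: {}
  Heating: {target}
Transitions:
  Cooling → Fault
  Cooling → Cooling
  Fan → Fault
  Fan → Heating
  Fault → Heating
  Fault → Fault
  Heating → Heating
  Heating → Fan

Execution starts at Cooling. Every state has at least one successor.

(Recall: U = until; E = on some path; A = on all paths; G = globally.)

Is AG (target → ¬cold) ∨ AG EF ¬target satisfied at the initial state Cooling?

Satisfied

States satisfying target → ¬cold: {Cooling, Fan, Fault, Heating}.
States satisfying AG (target → ¬cold): {Cooling, Fan, Fault, Heating}.
States satisfying EF ¬target: {Cooling, Fan, Fault, Heating}.
States satisfying AG EF ¬target: {Cooling, Fan, Fault, Heating}.
States satisfying AG (target → ¬cold) ∨ AG EF ¬target: {Cooling, Fan, Fault, Heating}.
Cooling ∈ Sat(AG (target → ¬cold) ∨ AG EF ¬target).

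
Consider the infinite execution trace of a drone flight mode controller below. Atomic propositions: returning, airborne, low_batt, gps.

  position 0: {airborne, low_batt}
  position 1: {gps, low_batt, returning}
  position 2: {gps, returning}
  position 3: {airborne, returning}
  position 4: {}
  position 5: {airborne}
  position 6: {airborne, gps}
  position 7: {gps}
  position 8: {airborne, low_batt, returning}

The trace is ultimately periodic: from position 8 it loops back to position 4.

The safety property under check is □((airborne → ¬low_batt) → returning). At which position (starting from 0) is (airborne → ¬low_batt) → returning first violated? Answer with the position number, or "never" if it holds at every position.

Check (airborne → ¬low_batt) → returning at each position in order: 0 ✓, 1 ✓, 2 ✓, 3 ✓.
At position 4 the labels are {}, so (airborne → ¬low_batt) → returning is false there. This is the first violation.

4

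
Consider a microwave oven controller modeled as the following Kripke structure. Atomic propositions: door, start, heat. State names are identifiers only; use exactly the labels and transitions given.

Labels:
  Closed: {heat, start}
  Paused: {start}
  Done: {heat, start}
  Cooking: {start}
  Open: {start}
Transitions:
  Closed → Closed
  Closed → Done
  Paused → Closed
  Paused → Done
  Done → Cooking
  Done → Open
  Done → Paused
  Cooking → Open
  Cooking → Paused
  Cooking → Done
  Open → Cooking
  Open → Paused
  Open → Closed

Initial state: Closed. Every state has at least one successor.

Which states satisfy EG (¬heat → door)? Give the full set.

States satisfying ¬heat → door: {Closed, Done}.
States satisfying EG (¬heat → door): {Closed}.

{Closed}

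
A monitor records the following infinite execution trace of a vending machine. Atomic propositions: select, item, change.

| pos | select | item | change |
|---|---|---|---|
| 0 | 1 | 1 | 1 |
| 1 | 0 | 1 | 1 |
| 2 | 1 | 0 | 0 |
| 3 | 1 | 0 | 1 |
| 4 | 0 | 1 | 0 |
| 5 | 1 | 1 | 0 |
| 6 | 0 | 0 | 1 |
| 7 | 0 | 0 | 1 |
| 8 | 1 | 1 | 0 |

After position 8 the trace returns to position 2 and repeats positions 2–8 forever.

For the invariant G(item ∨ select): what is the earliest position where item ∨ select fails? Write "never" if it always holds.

6

Check item ∨ select at each position in order: 0 ✓, 1 ✓, 2 ✓, 3 ✓, 4 ✓, 5 ✓.
At position 6 the labels are {change}, so item ∨ select is false there. This is the first violation.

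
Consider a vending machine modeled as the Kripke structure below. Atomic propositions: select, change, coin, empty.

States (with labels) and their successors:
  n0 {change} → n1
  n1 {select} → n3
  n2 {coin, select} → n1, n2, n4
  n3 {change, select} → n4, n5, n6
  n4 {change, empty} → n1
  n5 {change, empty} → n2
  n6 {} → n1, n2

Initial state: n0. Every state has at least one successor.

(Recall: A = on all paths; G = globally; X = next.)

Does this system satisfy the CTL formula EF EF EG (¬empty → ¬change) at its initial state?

Satisfied

States satisfying EF EG (¬empty → ¬change): {n0, n1, n2, n3, n4, n5, n6}.
States satisfying EF EF EG (¬empty → ¬change): {n0, n1, n2, n3, n4, n5, n6}.
Some path from n0 reaches a state where EF EG (¬empty → ¬change) holds.
n0 ∈ Sat(EF EF EG (¬empty → ¬change)).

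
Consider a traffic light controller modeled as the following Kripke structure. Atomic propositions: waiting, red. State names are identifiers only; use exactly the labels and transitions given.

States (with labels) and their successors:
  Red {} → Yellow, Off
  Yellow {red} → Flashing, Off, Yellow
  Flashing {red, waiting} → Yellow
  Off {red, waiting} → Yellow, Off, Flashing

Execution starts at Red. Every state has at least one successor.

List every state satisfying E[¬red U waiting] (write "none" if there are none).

States satisfying ¬red: {Red}.
States satisfying waiting: {Flashing, Off}.
States satisfying E[¬red U waiting]: {Red, Flashing, Off}.

{Red, Flashing, Off}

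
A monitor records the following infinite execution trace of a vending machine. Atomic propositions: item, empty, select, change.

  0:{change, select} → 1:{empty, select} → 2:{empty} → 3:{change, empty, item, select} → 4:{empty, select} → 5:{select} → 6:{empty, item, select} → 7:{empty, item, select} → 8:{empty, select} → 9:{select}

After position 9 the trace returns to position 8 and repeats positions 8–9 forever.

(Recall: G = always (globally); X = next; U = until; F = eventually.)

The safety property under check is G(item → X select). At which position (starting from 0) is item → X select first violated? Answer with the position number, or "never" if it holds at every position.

item → X select holds at every position 0..9, and those are all the positions the trace ever visits, so the invariant G(item → X select) is never violated.

never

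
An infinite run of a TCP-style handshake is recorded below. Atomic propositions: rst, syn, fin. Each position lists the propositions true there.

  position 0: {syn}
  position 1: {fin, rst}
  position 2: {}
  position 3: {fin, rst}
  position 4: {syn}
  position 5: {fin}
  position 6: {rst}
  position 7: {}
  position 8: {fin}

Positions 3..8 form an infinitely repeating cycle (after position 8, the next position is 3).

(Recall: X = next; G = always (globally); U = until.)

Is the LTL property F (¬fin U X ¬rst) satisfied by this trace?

Satisfied

¬fin U X ¬rst holds at position 0, which is reachable from 0, so F (¬fin U X ¬rst) holds.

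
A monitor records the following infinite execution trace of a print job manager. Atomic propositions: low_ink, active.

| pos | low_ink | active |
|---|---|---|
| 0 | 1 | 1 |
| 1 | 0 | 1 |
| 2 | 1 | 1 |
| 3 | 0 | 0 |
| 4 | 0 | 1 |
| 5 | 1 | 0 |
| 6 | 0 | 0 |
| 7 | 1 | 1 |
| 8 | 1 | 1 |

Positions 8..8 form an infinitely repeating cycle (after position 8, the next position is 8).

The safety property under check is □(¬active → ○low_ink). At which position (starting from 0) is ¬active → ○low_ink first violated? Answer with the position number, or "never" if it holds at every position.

3

Check ¬active → ○low_ink at each position in order: 0 ✓, 1 ✓, 2 ✓.
At position 3 the labels are {} and the next position 4 has {active}, so ¬active → ○low_ink is false there. This is the first violation.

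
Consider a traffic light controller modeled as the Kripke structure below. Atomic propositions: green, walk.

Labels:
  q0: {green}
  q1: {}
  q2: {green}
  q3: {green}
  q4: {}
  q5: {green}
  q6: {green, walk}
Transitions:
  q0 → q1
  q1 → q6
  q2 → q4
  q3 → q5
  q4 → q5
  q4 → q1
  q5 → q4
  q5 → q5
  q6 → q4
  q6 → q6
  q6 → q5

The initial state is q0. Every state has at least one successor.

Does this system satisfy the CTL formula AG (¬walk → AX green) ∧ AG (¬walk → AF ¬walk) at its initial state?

States satisfying ¬walk → AX green: {q1, q3, q6}.
States satisfying AG (¬walk → AX green): ∅.
States satisfying ¬walk → AF ¬walk: {q0, q1, q2, q3, q4, q5, q6}.
States satisfying AG (¬walk → AF ¬walk): {q0, q1, q2, q3, q4, q5, q6}.
States satisfying AG (¬walk → AX green) ∧ AG (¬walk → AF ¬walk): ∅.
q0 ∉ Sat(AG (¬walk → AX green) ∧ AG (¬walk → AF ¬walk)).

No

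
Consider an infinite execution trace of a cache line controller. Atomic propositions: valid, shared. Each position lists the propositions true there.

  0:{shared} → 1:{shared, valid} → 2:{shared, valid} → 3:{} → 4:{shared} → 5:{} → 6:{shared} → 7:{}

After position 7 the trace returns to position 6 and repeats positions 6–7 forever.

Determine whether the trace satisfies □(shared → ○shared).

shared → ○shared must hold at every position from 0 onward. It fails at position 2, so □(shared → ○shared) is false.
Positions where shared holds: 0, 1, 2, 4, 6.
Check ○shared at each: 0→ok, 1→ok, 2→fails, 4→fails, 6→fails.

Violated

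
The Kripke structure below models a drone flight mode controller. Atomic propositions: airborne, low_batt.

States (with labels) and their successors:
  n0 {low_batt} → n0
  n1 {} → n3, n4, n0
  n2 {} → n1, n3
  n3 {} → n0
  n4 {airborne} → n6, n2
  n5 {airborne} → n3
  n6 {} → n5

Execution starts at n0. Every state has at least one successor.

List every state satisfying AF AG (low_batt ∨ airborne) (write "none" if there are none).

{n0, n3, n5, n6}

States satisfying AG (low_batt ∨ airborne): {n0}.
States satisfying AF AG (low_batt ∨ airborne): {n0, n3, n5, n6}.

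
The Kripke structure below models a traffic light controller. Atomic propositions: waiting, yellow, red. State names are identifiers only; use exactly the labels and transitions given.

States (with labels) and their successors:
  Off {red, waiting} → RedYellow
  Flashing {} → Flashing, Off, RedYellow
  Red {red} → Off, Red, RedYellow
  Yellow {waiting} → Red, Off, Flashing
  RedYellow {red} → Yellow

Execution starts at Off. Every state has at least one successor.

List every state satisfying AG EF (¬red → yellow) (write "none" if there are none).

{Off, Flashing, Red, Yellow, RedYellow}

States satisfying EF (¬red → yellow): {Off, Flashing, Red, Yellow, RedYellow}.
States satisfying AG EF (¬red → yellow): {Off, Flashing, Red, Yellow, RedYellow}.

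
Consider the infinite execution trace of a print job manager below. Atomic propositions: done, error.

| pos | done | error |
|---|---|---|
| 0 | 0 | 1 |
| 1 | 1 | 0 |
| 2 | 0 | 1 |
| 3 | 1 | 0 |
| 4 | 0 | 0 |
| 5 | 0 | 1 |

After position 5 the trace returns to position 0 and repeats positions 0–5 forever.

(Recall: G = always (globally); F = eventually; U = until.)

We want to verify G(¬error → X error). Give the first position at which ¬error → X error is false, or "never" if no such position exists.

Check ¬error → X error at each position in order: 0 ✓, 1 ✓, 2 ✓.
At position 3 the labels are {done} and the next position 4 has {}, so ¬error → X error is false there. This is the first violation.

3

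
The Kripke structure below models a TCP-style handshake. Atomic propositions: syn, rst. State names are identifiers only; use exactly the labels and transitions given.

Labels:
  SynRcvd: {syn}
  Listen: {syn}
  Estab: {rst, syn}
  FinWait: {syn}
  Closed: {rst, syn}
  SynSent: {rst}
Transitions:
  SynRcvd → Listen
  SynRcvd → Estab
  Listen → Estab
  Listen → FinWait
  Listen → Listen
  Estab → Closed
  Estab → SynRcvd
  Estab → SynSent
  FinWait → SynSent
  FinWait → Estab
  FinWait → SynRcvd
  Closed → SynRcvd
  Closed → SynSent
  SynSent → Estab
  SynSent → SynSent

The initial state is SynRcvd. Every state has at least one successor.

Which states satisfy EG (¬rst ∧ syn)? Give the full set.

States satisfying ¬rst ∧ syn: {SynRcvd, Listen, FinWait}.
States satisfying EG (¬rst ∧ syn): {SynRcvd, Listen, FinWait}.

{SynRcvd, Listen, FinWait}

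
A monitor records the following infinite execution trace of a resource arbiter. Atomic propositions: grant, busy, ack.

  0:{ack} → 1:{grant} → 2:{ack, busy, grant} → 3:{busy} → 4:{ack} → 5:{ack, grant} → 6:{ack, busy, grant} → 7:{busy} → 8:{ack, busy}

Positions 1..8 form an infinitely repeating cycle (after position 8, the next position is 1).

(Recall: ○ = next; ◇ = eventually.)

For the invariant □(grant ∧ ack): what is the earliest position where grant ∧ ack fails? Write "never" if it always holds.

0

At position 0 the labels are {ack}, so grant ∧ ack is false there. This is the first violation.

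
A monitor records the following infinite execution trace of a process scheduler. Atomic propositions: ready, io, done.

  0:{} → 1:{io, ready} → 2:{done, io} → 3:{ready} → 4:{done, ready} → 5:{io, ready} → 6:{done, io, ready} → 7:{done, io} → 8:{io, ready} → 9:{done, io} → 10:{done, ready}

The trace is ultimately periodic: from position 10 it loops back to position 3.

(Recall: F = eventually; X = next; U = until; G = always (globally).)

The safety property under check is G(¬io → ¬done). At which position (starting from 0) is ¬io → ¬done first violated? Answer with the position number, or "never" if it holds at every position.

Check ¬io → ¬done at each position in order: 0 ✓, 1 ✓, 2 ✓, 3 ✓.
At position 4 the labels are {done, ready}, so ¬io → ¬done is false there. This is the first violation.

4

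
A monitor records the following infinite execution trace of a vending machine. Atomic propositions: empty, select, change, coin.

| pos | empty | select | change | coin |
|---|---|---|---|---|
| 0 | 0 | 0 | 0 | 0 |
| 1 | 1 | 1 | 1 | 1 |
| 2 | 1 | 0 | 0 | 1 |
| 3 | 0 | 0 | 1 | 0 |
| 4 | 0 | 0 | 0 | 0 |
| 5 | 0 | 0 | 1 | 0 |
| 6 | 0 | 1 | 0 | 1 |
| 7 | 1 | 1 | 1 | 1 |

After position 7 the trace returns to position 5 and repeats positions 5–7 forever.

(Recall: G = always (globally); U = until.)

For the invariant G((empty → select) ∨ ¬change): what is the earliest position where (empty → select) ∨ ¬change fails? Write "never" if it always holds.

(empty → select) ∨ ¬change holds at every position 0..7, and those are all the positions the trace ever visits, so the invariant G((empty → select) ∨ ¬change) is never violated.

never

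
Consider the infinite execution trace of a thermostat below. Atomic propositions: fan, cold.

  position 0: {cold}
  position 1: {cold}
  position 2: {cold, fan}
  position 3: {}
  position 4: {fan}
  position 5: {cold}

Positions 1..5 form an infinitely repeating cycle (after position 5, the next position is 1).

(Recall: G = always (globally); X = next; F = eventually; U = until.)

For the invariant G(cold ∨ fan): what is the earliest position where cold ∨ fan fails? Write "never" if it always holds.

3

Check cold ∨ fan at each position in order: 0 ✓, 1 ✓, 2 ✓.
At position 3 the labels are {}, so cold ∨ fan is false there. This is the first violation.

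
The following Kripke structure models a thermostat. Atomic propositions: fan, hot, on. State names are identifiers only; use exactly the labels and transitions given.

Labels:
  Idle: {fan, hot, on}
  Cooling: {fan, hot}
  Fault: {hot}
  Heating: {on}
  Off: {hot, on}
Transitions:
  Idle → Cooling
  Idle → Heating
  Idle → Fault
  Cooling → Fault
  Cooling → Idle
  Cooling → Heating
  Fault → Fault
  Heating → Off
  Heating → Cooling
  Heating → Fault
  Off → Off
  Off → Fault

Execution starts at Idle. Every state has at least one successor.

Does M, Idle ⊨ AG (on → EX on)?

States satisfying on → EX on: {Idle, Cooling, Fault, Heating, Off}.
States satisfying AG (on → EX on): {Idle, Cooling, Fault, Heating, Off}.
Every state reachable from Idle satisfies on → EX on.
Idle ∈ Sat(AG (on → EX on)).

Holds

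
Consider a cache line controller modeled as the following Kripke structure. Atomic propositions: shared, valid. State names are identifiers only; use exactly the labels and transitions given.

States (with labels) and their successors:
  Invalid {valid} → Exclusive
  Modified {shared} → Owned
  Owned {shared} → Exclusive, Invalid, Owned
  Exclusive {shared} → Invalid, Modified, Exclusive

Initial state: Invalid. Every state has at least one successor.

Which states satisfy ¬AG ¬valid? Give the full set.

States satisfying ¬valid: {Modified, Owned, Exclusive}.
States satisfying AG ¬valid: ∅.
States satisfying ¬AG ¬valid: {Invalid, Modified, Owned, Exclusive}.

{Invalid, Modified, Owned, Exclusive}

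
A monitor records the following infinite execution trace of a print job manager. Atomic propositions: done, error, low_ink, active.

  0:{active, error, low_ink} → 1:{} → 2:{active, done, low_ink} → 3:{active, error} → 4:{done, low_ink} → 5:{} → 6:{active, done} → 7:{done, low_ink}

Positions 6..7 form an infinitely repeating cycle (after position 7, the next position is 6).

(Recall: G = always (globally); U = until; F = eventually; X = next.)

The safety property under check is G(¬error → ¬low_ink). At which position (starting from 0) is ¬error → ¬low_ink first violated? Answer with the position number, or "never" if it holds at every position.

Check ¬error → ¬low_ink at each position in order: 0 ✓, 1 ✓.
At position 2 the labels are {active, done, low_ink}, so ¬error → ¬low_ink is false there. This is the first violation.

2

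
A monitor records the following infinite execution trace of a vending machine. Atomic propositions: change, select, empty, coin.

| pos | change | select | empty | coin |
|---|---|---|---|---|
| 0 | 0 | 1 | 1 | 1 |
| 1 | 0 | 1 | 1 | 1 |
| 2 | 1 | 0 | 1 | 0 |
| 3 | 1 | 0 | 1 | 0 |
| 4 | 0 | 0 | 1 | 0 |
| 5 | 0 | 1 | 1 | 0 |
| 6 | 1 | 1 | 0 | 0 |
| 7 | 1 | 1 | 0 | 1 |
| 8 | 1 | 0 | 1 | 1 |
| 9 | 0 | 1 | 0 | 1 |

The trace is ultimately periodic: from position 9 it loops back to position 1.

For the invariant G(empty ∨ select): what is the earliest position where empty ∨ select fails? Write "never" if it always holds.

empty ∨ select holds at every position 0..9, and those are all the positions the trace ever visits, so the invariant G(empty ∨ select) is never violated.

never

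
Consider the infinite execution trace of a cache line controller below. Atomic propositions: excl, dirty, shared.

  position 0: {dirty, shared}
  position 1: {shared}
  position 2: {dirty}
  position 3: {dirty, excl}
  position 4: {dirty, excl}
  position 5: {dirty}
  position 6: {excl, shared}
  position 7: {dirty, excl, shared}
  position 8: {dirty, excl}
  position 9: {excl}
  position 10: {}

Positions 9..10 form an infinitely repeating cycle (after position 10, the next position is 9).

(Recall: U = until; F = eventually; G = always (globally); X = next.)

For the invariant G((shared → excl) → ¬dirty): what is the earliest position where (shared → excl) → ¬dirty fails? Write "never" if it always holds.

Check (shared → excl) → ¬dirty at each position in order: 0 ✓, 1 ✓.
At position 2 the labels are {dirty}, so (shared → excl) → ¬dirty is false there. This is the first violation.

2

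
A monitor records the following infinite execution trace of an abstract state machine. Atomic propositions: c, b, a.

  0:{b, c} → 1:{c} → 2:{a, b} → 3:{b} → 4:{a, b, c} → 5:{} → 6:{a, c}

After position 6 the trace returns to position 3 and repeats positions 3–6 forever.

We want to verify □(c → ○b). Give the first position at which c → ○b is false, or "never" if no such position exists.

0

At position 0 the labels are {b, c} and the next position 1 has {c}, so c → ○b is false there. This is the first violation.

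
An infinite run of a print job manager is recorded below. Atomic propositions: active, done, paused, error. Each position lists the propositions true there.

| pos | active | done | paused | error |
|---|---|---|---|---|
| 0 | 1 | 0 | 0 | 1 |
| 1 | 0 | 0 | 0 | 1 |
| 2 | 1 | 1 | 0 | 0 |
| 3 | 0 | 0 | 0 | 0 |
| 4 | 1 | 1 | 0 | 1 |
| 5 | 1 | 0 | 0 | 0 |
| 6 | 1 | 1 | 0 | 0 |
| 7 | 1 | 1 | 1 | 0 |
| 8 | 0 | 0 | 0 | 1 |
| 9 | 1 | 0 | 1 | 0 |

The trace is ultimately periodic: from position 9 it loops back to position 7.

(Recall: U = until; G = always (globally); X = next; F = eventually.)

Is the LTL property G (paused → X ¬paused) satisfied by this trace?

paused → X ¬paused must hold at every position from 0 onward. It fails at position 9, so G (paused → X ¬paused) is false.
Positions where paused holds: 7, 9.
Check X ¬paused at each: 7→ok, 9→fails.

Does not hold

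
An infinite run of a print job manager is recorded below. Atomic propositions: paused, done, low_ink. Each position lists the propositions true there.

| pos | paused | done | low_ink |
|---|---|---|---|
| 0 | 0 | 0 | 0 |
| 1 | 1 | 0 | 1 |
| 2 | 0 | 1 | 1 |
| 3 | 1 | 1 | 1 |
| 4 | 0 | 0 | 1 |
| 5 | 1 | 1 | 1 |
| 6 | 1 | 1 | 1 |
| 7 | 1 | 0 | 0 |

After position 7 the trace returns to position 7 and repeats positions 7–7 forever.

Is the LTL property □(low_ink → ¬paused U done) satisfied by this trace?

low_ink → ¬paused U done must hold at every position from 0 onward. It fails at position 1, so □(low_ink → ¬paused U done) is false.
Positions where low_ink holds: 1, 2, 3, 4, 5, 6.
Check ¬paused U done at each: 1→fails, 2→ok, 3→ok, 4→ok, 5→ok, 6→ok.

No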